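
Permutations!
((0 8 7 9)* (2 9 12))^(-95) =(0 8 7 12 2 9)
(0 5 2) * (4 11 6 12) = (0 5 2)(4 11 6 12) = [5, 1, 0, 3, 11, 2, 12, 7, 8, 9, 10, 6, 4]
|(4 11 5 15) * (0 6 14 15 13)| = |(0 6 14 15 4 11 5 13)| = 8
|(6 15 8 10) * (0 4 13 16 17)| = |(0 4 13 16 17)(6 15 8 10)| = 20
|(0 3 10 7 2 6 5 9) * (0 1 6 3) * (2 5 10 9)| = |(1 6 10 7 5 2 3 9)| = 8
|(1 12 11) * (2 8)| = |(1 12 11)(2 8)| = 6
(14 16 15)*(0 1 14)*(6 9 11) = (0 1 14 16 15)(6 9 11) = [1, 14, 2, 3, 4, 5, 9, 7, 8, 11, 10, 6, 12, 13, 16, 0, 15]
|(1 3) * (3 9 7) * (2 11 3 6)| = |(1 9 7 6 2 11 3)| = 7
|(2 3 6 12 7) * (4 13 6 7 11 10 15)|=21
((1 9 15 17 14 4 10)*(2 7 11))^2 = ((1 9 15 17 14 4 10)(2 7 11))^2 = (1 15 14 10 9 17 4)(2 11 7)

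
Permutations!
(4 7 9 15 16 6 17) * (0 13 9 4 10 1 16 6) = (0 13 9 15 6 17 10 1 16)(4 7) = [13, 16, 2, 3, 7, 5, 17, 4, 8, 15, 1, 11, 12, 9, 14, 6, 0, 10]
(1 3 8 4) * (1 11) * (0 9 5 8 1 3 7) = [9, 7, 2, 1, 11, 8, 6, 0, 4, 5, 10, 3] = (0 9 5 8 4 11 3 1 7)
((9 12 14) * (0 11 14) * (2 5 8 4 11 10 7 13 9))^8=((0 10 7 13 9 12)(2 5 8 4 11 14))^8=(0 7 9)(2 8 11)(4 14 5)(10 13 12)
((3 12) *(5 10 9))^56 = ((3 12)(5 10 9))^56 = (12)(5 9 10)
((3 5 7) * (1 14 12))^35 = (1 12 14)(3 7 5)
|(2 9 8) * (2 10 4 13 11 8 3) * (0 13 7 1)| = 24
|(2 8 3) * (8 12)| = |(2 12 8 3)| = 4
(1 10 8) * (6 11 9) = (1 10 8)(6 11 9) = [0, 10, 2, 3, 4, 5, 11, 7, 1, 6, 8, 9]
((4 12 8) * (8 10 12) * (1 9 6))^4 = (12)(1 9 6)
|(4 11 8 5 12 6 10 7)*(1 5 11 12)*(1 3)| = 30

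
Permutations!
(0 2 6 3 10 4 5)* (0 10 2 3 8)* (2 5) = [3, 1, 6, 5, 2, 10, 8, 7, 0, 9, 4] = (0 3 5 10 4 2 6 8)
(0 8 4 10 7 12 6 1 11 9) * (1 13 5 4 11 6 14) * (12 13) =(0 8 11 9)(1 6 12 14)(4 10 7 13 5) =[8, 6, 2, 3, 10, 4, 12, 13, 11, 0, 7, 9, 14, 5, 1]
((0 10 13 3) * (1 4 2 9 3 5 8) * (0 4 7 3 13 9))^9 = ((0 10 9 13 5 8 1 7 3 4 2))^9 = (0 4 7 8 13 10 2 3 1 5 9)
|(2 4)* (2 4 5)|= 2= |(2 5)|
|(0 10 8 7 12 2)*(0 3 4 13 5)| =|(0 10 8 7 12 2 3 4 13 5)| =10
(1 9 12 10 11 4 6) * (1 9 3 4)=(1 3 4 6 9 12 10 11)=[0, 3, 2, 4, 6, 5, 9, 7, 8, 12, 11, 1, 10]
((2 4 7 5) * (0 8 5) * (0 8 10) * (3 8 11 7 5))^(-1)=(0 10)(2 5 4)(3 8)(7 11)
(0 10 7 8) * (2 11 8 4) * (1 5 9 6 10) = (0 1 5 9 6 10 7 4 2 11 8) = [1, 5, 11, 3, 2, 9, 10, 4, 0, 6, 7, 8]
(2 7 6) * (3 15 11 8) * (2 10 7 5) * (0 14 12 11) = (0 14 12 11 8 3 15)(2 5)(6 10 7) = [14, 1, 5, 15, 4, 2, 10, 6, 3, 9, 7, 8, 11, 13, 12, 0]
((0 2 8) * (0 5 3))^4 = ((0 2 8 5 3))^4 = (0 3 5 8 2)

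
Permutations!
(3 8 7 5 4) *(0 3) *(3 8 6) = (0 8 7 5 4)(3 6) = [8, 1, 2, 6, 0, 4, 3, 5, 7]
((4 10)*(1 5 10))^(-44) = (10)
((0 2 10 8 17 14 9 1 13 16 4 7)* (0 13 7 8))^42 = (1 17 16)(4 7 14)(8 13 9)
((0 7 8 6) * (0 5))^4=(0 5 6 8 7)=((0 7 8 6 5))^4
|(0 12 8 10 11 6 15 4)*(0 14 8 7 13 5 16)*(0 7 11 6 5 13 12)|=30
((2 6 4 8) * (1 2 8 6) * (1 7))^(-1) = (8)(1 7 2)(4 6)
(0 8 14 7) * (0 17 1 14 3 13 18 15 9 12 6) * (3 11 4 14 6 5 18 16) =[8, 6, 2, 13, 14, 18, 0, 17, 11, 12, 10, 4, 5, 16, 7, 9, 3, 1, 15] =(0 8 11 4 14 7 17 1 6)(3 13 16)(5 18 15 9 12)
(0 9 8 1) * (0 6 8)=[9, 6, 2, 3, 4, 5, 8, 7, 1, 0]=(0 9)(1 6 8)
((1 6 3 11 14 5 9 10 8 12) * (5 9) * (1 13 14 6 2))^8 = ((1 2)(3 11 6)(8 12 13 14 9 10))^8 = (3 6 11)(8 13 9)(10 12 14)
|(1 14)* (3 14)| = |(1 3 14)| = 3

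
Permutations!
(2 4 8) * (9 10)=(2 4 8)(9 10)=[0, 1, 4, 3, 8, 5, 6, 7, 2, 10, 9]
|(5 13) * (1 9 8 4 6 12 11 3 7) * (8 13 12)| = |(1 9 13 5 12 11 3 7)(4 6 8)| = 24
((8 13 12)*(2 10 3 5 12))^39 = (2 12 10 8 3 13 5)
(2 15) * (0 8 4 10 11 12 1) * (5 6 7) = [8, 0, 15, 3, 10, 6, 7, 5, 4, 9, 11, 12, 1, 13, 14, 2] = (0 8 4 10 11 12 1)(2 15)(5 6 7)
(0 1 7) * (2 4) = (0 1 7)(2 4) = [1, 7, 4, 3, 2, 5, 6, 0]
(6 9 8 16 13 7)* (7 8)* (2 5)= [0, 1, 5, 3, 4, 2, 9, 6, 16, 7, 10, 11, 12, 8, 14, 15, 13]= (2 5)(6 9 7)(8 16 13)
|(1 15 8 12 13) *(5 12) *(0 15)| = 7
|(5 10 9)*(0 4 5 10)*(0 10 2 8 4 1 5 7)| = 9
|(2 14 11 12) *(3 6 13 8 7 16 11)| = 10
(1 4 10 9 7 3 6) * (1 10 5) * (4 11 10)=(1 11 10 9 7 3 6 4 5)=[0, 11, 2, 6, 5, 1, 4, 3, 8, 7, 9, 10]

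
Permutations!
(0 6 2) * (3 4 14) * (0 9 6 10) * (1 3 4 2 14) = (0 10)(1 3 2 9 6 14 4) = [10, 3, 9, 2, 1, 5, 14, 7, 8, 6, 0, 11, 12, 13, 4]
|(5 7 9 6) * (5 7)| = 3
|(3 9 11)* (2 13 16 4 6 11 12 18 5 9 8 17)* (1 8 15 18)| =|(1 8 17 2 13 16 4 6 11 3 15 18 5 9 12)| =15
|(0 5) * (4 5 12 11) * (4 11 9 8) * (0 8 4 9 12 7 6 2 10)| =|(12)(0 7 6 2 10)(4 5 8 9)| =20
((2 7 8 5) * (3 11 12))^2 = ((2 7 8 5)(3 11 12))^2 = (2 8)(3 12 11)(5 7)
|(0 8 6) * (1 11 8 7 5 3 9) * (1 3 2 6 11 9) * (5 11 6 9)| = 5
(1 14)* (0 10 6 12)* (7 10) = (0 7 10 6 12)(1 14) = [7, 14, 2, 3, 4, 5, 12, 10, 8, 9, 6, 11, 0, 13, 1]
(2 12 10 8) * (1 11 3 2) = (1 11 3 2 12 10 8) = [0, 11, 12, 2, 4, 5, 6, 7, 1, 9, 8, 3, 10]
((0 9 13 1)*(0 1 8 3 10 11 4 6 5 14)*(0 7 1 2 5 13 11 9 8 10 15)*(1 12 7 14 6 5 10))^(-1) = (0 15 3 8)(1 13 6 5 4 11 9 10 2)(7 12)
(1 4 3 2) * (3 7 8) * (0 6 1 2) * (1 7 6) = (0 1 4 6 7 8 3) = [1, 4, 2, 0, 6, 5, 7, 8, 3]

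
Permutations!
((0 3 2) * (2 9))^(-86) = ((0 3 9 2))^(-86) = (0 9)(2 3)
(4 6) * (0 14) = [14, 1, 2, 3, 6, 5, 4, 7, 8, 9, 10, 11, 12, 13, 0] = (0 14)(4 6)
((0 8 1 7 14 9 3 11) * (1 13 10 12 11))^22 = (0 12 13)(1 14 3 7 9)(8 11 10)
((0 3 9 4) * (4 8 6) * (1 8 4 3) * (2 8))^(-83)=((0 1 2 8 6 3 9 4))^(-83)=(0 3 2 4 6 1 9 8)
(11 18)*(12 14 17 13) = (11 18)(12 14 17 13) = [0, 1, 2, 3, 4, 5, 6, 7, 8, 9, 10, 18, 14, 12, 17, 15, 16, 13, 11]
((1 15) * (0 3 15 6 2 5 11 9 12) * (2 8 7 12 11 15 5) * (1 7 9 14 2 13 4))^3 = (0 15)(1 9 2)(3 7)(4 8 14)(5 12)(6 11 13)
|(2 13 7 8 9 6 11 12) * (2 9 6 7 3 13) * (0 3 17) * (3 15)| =30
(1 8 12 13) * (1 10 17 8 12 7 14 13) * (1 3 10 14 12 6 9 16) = [0, 6, 2, 10, 4, 5, 9, 12, 7, 16, 17, 11, 3, 14, 13, 15, 1, 8] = (1 6 9 16)(3 10 17 8 7 12)(13 14)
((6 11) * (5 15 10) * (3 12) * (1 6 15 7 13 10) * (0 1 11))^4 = (15)(0 1 6) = ((0 1 6)(3 12)(5 7 13 10)(11 15))^4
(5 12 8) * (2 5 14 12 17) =(2 5 17)(8 14 12) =[0, 1, 5, 3, 4, 17, 6, 7, 14, 9, 10, 11, 8, 13, 12, 15, 16, 2]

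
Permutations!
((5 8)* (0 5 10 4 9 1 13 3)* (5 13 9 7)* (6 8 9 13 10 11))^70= ((0 10 4 7 5 9 1 13 3)(6 8 11))^70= (0 13 9 7 10 3 1 5 4)(6 8 11)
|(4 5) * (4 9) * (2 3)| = |(2 3)(4 5 9)| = 6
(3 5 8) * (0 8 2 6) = [8, 1, 6, 5, 4, 2, 0, 7, 3] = (0 8 3 5 2 6)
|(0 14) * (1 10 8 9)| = |(0 14)(1 10 8 9)| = 4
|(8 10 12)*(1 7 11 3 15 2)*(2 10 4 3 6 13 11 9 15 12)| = |(1 7 9 15 10 2)(3 12 8 4)(6 13 11)| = 12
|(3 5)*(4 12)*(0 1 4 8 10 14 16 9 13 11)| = |(0 1 4 12 8 10 14 16 9 13 11)(3 5)| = 22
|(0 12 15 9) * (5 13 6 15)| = |(0 12 5 13 6 15 9)| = 7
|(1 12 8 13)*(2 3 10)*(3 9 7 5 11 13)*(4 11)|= |(1 12 8 3 10 2 9 7 5 4 11 13)|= 12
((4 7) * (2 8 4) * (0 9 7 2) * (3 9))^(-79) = (0 3 9 7)(2 4 8)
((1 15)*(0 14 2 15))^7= ((0 14 2 15 1))^7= (0 2 1 14 15)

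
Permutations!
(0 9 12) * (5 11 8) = (0 9 12)(5 11 8) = [9, 1, 2, 3, 4, 11, 6, 7, 5, 12, 10, 8, 0]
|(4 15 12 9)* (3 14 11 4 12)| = |(3 14 11 4 15)(9 12)| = 10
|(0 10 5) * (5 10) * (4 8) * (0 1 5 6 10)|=|(0 6 10)(1 5)(4 8)|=6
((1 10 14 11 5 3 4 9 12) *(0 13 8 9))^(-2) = ((0 13 8 9 12 1 10 14 11 5 3 4))^(-2) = (0 3 11 10 12 8)(1 9 13 4 5 14)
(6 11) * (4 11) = (4 11 6) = [0, 1, 2, 3, 11, 5, 4, 7, 8, 9, 10, 6]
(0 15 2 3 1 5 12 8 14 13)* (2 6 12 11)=(0 15 6 12 8 14 13)(1 5 11 2 3)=[15, 5, 3, 1, 4, 11, 12, 7, 14, 9, 10, 2, 8, 0, 13, 6]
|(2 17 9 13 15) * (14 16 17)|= |(2 14 16 17 9 13 15)|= 7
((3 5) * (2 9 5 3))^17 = ((2 9 5))^17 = (2 5 9)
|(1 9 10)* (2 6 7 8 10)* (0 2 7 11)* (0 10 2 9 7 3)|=21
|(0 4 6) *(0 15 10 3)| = |(0 4 6 15 10 3)| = 6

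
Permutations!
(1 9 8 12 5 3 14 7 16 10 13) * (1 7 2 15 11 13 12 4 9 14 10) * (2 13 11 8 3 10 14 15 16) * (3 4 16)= (1 15 8 16)(2 3 14 13 7)(4 9)(5 10 12)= [0, 15, 3, 14, 9, 10, 6, 2, 16, 4, 12, 11, 5, 7, 13, 8, 1]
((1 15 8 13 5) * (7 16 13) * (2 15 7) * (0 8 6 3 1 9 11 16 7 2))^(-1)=((0 8)(1 2 15 6 3)(5 9 11 16 13))^(-1)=(0 8)(1 3 6 15 2)(5 13 16 11 9)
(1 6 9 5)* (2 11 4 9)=[0, 6, 11, 3, 9, 1, 2, 7, 8, 5, 10, 4]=(1 6 2 11 4 9 5)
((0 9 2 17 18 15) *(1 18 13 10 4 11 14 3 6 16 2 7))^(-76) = (0 7 18)(1 15 9)(2 4 6 13 14)(3 17 11 16 10)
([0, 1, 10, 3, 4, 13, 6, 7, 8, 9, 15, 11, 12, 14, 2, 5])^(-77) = [0, 1, 10, 3, 4, 13, 6, 7, 8, 9, 15, 11, 12, 14, 2, 5]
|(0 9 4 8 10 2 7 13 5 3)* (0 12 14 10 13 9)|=11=|(2 7 9 4 8 13 5 3 12 14 10)|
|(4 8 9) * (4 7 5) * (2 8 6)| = 7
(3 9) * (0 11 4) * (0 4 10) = (0 11 10)(3 9) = [11, 1, 2, 9, 4, 5, 6, 7, 8, 3, 0, 10]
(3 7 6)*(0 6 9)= (0 6 3 7 9)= [6, 1, 2, 7, 4, 5, 3, 9, 8, 0]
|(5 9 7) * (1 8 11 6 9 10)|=8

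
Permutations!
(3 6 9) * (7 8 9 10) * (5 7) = (3 6 10 5 7 8 9) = [0, 1, 2, 6, 4, 7, 10, 8, 9, 3, 5]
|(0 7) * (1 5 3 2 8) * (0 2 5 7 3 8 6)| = 8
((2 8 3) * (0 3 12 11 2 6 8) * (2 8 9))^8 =((0 3 6 9 2)(8 12 11))^8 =(0 9 3 2 6)(8 11 12)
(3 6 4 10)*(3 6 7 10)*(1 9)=(1 9)(3 7 10 6 4)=[0, 9, 2, 7, 3, 5, 4, 10, 8, 1, 6]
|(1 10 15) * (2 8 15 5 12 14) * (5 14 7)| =6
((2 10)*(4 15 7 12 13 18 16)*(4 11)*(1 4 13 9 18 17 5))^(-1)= ((1 4 15 7 12 9 18 16 11 13 17 5)(2 10))^(-1)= (1 5 17 13 11 16 18 9 12 7 15 4)(2 10)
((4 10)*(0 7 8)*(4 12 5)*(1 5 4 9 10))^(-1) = (0 8 7)(1 4 12 10 9 5)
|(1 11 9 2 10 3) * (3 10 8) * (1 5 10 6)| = 9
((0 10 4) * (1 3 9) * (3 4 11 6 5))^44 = (0 4 1 9 3 5 6 11 10)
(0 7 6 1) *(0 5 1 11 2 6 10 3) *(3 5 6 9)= (0 7 10 5 1 6 11 2 9 3)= [7, 6, 9, 0, 4, 1, 11, 10, 8, 3, 5, 2]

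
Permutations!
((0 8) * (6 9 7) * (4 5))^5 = (0 8)(4 5)(6 7 9)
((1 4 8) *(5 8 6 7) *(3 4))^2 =((1 3 4 6 7 5 8))^2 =(1 4 7 8 3 6 5)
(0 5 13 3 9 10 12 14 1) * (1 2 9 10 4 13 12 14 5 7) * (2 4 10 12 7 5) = [5, 0, 9, 12, 13, 7, 6, 1, 8, 10, 14, 11, 2, 3, 4] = (0 5 7 1)(2 9 10 14 4 13 3 12)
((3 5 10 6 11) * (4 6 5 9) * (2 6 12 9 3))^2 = (2 11 6)(4 9 12)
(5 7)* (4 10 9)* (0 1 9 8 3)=(0 1 9 4 10 8 3)(5 7)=[1, 9, 2, 0, 10, 7, 6, 5, 3, 4, 8]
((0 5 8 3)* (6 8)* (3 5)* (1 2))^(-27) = (8)(0 3)(1 2)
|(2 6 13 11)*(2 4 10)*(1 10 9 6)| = 15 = |(1 10 2)(4 9 6 13 11)|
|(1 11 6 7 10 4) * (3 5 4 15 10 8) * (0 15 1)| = |(0 15 10 1 11 6 7 8 3 5 4)| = 11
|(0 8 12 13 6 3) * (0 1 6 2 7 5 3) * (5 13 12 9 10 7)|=11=|(0 8 9 10 7 13 2 5 3 1 6)|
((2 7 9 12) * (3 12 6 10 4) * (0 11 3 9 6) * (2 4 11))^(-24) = (0 3 7 4 10)(2 12 6 9 11)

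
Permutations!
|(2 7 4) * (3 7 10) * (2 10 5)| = 4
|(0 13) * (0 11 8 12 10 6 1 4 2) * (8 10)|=8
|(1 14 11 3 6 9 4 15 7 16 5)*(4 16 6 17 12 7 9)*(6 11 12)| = |(1 14 12 7 11 3 17 6 4 15 9 16 5)| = 13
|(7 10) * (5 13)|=2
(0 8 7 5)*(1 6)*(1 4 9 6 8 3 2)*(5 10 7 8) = [3, 5, 1, 2, 9, 0, 4, 10, 8, 6, 7] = (0 3 2 1 5)(4 9 6)(7 10)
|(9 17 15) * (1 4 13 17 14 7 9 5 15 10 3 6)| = 42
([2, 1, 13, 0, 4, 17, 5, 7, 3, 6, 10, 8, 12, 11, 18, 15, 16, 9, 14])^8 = [13, 1, 11, 2, 4, 5, 6, 7, 0, 9, 10, 3, 12, 8, 14, 15, 16, 17, 18]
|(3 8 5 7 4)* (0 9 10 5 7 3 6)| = 9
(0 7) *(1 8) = (0 7)(1 8) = [7, 8, 2, 3, 4, 5, 6, 0, 1]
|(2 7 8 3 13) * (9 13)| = |(2 7 8 3 9 13)| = 6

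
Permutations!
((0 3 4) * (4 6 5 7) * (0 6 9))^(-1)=(0 9 3)(4 7 5 6)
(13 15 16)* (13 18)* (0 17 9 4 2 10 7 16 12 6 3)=[17, 1, 10, 0, 2, 5, 3, 16, 8, 4, 7, 11, 6, 15, 14, 12, 18, 9, 13]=(0 17 9 4 2 10 7 16 18 13 15 12 6 3)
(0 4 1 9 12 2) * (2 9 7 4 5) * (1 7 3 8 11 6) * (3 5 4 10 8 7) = (0 4 3 7 10 8 11 6 1 5 2)(9 12) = [4, 5, 0, 7, 3, 2, 1, 10, 11, 12, 8, 6, 9]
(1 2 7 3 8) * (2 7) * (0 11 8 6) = (0 11 8 1 7 3 6) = [11, 7, 2, 6, 4, 5, 0, 3, 1, 9, 10, 8]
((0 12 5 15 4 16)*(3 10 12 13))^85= ((0 13 3 10 12 5 15 4 16))^85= (0 12 16 10 4 3 15 13 5)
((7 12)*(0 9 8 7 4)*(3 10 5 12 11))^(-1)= (0 4 12 5 10 3 11 7 8 9)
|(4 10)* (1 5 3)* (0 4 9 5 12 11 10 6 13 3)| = |(0 4 6 13 3 1 12 11 10 9 5)| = 11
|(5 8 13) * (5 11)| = |(5 8 13 11)| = 4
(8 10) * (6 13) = (6 13)(8 10) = [0, 1, 2, 3, 4, 5, 13, 7, 10, 9, 8, 11, 12, 6]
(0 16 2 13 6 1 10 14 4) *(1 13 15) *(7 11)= [16, 10, 15, 3, 0, 5, 13, 11, 8, 9, 14, 7, 12, 6, 4, 1, 2]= (0 16 2 15 1 10 14 4)(6 13)(7 11)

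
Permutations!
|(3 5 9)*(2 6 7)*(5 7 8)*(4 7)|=|(2 6 8 5 9 3 4 7)|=8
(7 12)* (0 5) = [5, 1, 2, 3, 4, 0, 6, 12, 8, 9, 10, 11, 7] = (0 5)(7 12)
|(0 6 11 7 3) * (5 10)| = 10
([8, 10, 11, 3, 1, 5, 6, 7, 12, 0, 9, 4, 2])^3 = (0 2 1)(4 9 12)(8 11 10)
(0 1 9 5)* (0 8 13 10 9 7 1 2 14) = (0 2 14)(1 7)(5 8 13 10 9) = [2, 7, 14, 3, 4, 8, 6, 1, 13, 5, 9, 11, 12, 10, 0]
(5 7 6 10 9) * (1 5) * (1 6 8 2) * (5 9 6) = (1 9 5 7 8 2)(6 10) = [0, 9, 1, 3, 4, 7, 10, 8, 2, 5, 6]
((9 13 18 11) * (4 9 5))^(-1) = ((4 9 13 18 11 5))^(-1) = (4 5 11 18 13 9)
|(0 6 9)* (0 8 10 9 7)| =|(0 6 7)(8 10 9)| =3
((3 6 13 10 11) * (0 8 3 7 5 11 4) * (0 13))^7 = ((0 8 3 6)(4 13 10)(5 11 7))^7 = (0 6 3 8)(4 13 10)(5 11 7)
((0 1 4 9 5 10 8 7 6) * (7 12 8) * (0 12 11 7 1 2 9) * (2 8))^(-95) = (0 8 11 7 6 12 2 9 5 10 1 4)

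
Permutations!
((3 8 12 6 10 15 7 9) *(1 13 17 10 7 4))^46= (1 15 17)(3 7 12)(4 10 13)(6 8 9)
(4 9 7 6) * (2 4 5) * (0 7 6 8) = (0 7 8)(2 4 9 6 5) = [7, 1, 4, 3, 9, 2, 5, 8, 0, 6]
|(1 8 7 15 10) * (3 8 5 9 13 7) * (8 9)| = 9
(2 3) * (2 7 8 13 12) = [0, 1, 3, 7, 4, 5, 6, 8, 13, 9, 10, 11, 2, 12] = (2 3 7 8 13 12)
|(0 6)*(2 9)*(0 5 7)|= 4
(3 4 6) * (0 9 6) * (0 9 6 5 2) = (0 6 3 4 9 5 2) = [6, 1, 0, 4, 9, 2, 3, 7, 8, 5]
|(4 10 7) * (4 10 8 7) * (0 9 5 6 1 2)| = 12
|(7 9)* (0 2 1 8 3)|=10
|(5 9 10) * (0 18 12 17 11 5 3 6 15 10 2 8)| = |(0 18 12 17 11 5 9 2 8)(3 6 15 10)| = 36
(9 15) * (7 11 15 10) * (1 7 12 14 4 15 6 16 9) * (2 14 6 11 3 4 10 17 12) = (1 7 3 4 15)(2 14 10)(6 16 9 17 12) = [0, 7, 14, 4, 15, 5, 16, 3, 8, 17, 2, 11, 6, 13, 10, 1, 9, 12]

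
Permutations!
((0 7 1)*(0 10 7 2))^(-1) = (0 2)(1 7 10)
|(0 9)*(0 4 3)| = 4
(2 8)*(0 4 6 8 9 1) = (0 4 6 8 2 9 1) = [4, 0, 9, 3, 6, 5, 8, 7, 2, 1]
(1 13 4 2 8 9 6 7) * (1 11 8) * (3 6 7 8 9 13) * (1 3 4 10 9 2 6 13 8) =[0, 4, 3, 13, 6, 5, 1, 11, 8, 7, 9, 2, 12, 10] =(1 4 6)(2 3 13 10 9 7 11)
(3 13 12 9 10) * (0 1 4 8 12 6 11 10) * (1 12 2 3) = (0 12 9)(1 4 8 2 3 13 6 11 10) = [12, 4, 3, 13, 8, 5, 11, 7, 2, 0, 1, 10, 9, 6]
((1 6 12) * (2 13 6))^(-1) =(1 12 6 13 2)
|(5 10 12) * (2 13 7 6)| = |(2 13 7 6)(5 10 12)| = 12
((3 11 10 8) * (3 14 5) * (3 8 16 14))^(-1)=((3 11 10 16 14 5 8))^(-1)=(3 8 5 14 16 10 11)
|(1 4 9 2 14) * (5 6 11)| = 15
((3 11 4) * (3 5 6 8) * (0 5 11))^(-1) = ((0 5 6 8 3)(4 11))^(-1) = (0 3 8 6 5)(4 11)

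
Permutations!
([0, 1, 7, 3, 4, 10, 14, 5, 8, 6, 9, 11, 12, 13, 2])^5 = [0, 1, 6, 3, 4, 2, 10, 14, 8, 5, 7, 11, 12, 13, 9]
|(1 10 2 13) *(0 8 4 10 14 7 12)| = |(0 8 4 10 2 13 1 14 7 12)| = 10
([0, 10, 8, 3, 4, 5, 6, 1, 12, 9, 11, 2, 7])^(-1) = [0, 7, 11, 3, 4, 5, 6, 12, 2, 9, 1, 10, 8]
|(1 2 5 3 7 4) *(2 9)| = |(1 9 2 5 3 7 4)| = 7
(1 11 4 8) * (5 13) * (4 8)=[0, 11, 2, 3, 4, 13, 6, 7, 1, 9, 10, 8, 12, 5]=(1 11 8)(5 13)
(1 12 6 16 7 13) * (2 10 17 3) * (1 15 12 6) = (1 6 16 7 13 15 12)(2 10 17 3) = [0, 6, 10, 2, 4, 5, 16, 13, 8, 9, 17, 11, 1, 15, 14, 12, 7, 3]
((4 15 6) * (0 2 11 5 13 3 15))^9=(15)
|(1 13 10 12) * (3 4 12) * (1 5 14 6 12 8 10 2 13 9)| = 4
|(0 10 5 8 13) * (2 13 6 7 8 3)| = 6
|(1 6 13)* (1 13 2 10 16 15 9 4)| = 8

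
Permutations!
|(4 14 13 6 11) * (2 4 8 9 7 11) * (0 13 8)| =10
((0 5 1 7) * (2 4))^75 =(0 7 1 5)(2 4)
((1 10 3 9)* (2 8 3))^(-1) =(1 9 3 8 2 10)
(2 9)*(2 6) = (2 9 6) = [0, 1, 9, 3, 4, 5, 2, 7, 8, 6]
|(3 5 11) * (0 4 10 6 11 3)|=|(0 4 10 6 11)(3 5)|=10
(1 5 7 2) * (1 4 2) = (1 5 7)(2 4) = [0, 5, 4, 3, 2, 7, 6, 1]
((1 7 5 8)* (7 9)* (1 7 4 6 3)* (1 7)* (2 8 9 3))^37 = (1 3 7 5 9 4 6 2 8)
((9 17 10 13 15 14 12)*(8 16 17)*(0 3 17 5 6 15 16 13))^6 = (0 17)(3 10)(5 8 14)(6 13 12)(9 15 16)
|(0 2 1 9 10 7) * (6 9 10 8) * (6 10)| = |(0 2 1 6 9 8 10 7)| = 8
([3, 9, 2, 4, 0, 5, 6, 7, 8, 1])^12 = [0, 1, 2, 3, 4, 5, 6, 7, 8, 9]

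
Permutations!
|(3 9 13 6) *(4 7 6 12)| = |(3 9 13 12 4 7 6)| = 7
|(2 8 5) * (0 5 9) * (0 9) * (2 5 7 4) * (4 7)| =4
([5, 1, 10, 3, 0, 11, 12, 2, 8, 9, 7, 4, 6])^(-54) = (12)(0 11)(4 5)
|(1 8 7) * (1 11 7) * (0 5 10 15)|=4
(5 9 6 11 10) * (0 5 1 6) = (0 5 9)(1 6 11 10) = [5, 6, 2, 3, 4, 9, 11, 7, 8, 0, 1, 10]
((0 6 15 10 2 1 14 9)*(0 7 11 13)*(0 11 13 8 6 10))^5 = (0 9 6 1 11 10 7 15 14 8 2 13)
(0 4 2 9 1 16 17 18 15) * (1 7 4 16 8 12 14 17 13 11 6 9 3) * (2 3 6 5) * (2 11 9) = [16, 8, 6, 1, 3, 11, 2, 4, 12, 7, 10, 5, 14, 9, 17, 0, 13, 18, 15] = (0 16 13 9 7 4 3 1 8 12 14 17 18 15)(2 6)(5 11)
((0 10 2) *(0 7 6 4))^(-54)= (10)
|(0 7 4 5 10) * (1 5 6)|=7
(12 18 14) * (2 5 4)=(2 5 4)(12 18 14)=[0, 1, 5, 3, 2, 4, 6, 7, 8, 9, 10, 11, 18, 13, 12, 15, 16, 17, 14]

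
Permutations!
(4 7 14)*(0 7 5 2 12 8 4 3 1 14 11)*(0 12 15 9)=(0 7 11 12 8 4 5 2 15 9)(1 14 3)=[7, 14, 15, 1, 5, 2, 6, 11, 4, 0, 10, 12, 8, 13, 3, 9]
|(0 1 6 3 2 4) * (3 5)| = 7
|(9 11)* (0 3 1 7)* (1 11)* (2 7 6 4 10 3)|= 21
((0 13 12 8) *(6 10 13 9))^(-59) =((0 9 6 10 13 12 8))^(-59) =(0 13 9 12 6 8 10)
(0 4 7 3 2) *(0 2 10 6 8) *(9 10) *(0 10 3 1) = (0 4 7 1)(3 9)(6 8 10) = [4, 0, 2, 9, 7, 5, 8, 1, 10, 3, 6]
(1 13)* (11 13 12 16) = [0, 12, 2, 3, 4, 5, 6, 7, 8, 9, 10, 13, 16, 1, 14, 15, 11] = (1 12 16 11 13)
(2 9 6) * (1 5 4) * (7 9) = (1 5 4)(2 7 9 6) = [0, 5, 7, 3, 1, 4, 2, 9, 8, 6]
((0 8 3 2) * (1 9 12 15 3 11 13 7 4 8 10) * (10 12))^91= ((0 12 15 3 2)(1 9 10)(4 8 11 13 7))^91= (0 12 15 3 2)(1 9 10)(4 8 11 13 7)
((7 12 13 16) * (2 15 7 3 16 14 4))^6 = ((2 15 7 12 13 14 4)(3 16))^6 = (16)(2 4 14 13 12 7 15)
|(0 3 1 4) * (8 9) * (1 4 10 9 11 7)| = 6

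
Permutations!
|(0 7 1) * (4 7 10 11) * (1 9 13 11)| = 15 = |(0 10 1)(4 7 9 13 11)|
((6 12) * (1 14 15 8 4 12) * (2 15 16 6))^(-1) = ((1 14 16 6)(2 15 8 4 12))^(-1) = (1 6 16 14)(2 12 4 8 15)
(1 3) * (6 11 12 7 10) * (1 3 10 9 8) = (1 10 6 11 12 7 9 8) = [0, 10, 2, 3, 4, 5, 11, 9, 1, 8, 6, 12, 7]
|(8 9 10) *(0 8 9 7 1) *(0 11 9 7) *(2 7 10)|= |(0 8)(1 11 9 2 7)|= 10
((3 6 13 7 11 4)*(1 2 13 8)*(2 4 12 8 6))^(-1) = (1 8 12 11 7 13 2 3 4)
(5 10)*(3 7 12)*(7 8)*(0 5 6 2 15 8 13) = (0 5 10 6 2 15 8 7 12 3 13) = [5, 1, 15, 13, 4, 10, 2, 12, 7, 9, 6, 11, 3, 0, 14, 8]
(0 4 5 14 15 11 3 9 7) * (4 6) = (0 6 4 5 14 15 11 3 9 7) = [6, 1, 2, 9, 5, 14, 4, 0, 8, 7, 10, 3, 12, 13, 15, 11]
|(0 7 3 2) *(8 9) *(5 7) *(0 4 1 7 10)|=|(0 5 10)(1 7 3 2 4)(8 9)|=30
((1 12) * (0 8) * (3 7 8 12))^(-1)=(0 8 7 3 1 12)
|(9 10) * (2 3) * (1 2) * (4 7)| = 6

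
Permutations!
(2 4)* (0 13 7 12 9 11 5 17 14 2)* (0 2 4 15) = [13, 1, 15, 3, 2, 17, 6, 12, 8, 11, 10, 5, 9, 7, 4, 0, 16, 14] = (0 13 7 12 9 11 5 17 14 4 2 15)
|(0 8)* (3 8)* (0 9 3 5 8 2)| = |(0 5 8 9 3 2)| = 6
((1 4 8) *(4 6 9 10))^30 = (10)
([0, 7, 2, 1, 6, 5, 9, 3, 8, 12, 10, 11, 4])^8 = [0, 3, 2, 7, 4, 5, 6, 1, 8, 9, 10, 11, 12]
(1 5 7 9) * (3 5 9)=[0, 9, 2, 5, 4, 7, 6, 3, 8, 1]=(1 9)(3 5 7)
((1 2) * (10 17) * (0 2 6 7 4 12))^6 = (17)(0 12 4 7 6 1 2)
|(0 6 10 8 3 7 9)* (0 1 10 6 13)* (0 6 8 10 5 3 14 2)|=30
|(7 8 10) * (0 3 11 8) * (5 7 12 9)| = 9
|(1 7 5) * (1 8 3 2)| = |(1 7 5 8 3 2)| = 6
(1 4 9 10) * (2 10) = (1 4 9 2 10) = [0, 4, 10, 3, 9, 5, 6, 7, 8, 2, 1]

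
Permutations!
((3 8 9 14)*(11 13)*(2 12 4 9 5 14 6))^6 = (2 12 4 9 6)(3 5)(8 14)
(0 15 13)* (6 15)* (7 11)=(0 6 15 13)(7 11)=[6, 1, 2, 3, 4, 5, 15, 11, 8, 9, 10, 7, 12, 0, 14, 13]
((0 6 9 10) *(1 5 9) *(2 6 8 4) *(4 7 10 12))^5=(0 8 7 10)(1 2 12 5 6 4 9)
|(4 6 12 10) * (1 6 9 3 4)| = |(1 6 12 10)(3 4 9)| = 12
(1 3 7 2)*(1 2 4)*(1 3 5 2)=(1 5 2)(3 7 4)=[0, 5, 1, 7, 3, 2, 6, 4]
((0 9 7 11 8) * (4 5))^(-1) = (0 8 11 7 9)(4 5)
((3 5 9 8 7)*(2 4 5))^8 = (2 4 5 9 8 7 3)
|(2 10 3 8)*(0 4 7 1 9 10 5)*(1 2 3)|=|(0 4 7 2 5)(1 9 10)(3 8)|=30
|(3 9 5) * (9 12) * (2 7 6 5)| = 7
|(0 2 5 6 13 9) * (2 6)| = |(0 6 13 9)(2 5)| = 4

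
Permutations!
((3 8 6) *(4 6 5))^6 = ((3 8 5 4 6))^6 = (3 8 5 4 6)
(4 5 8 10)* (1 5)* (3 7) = (1 5 8 10 4)(3 7) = [0, 5, 2, 7, 1, 8, 6, 3, 10, 9, 4]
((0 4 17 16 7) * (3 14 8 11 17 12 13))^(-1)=(0 7 16 17 11 8 14 3 13 12 4)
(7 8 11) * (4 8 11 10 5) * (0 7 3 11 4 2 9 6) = (0 7 4 8 10 5 2 9 6)(3 11) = [7, 1, 9, 11, 8, 2, 0, 4, 10, 6, 5, 3]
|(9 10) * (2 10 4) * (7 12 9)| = 6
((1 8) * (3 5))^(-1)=(1 8)(3 5)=((1 8)(3 5))^(-1)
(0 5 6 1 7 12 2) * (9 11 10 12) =(0 5 6 1 7 9 11 10 12 2) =[5, 7, 0, 3, 4, 6, 1, 9, 8, 11, 12, 10, 2]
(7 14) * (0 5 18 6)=(0 5 18 6)(7 14)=[5, 1, 2, 3, 4, 18, 0, 14, 8, 9, 10, 11, 12, 13, 7, 15, 16, 17, 6]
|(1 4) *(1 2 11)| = 4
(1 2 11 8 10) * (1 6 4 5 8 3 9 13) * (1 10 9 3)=(1 2 11)(4 5 8 9 13 10 6)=[0, 2, 11, 3, 5, 8, 4, 7, 9, 13, 6, 1, 12, 10]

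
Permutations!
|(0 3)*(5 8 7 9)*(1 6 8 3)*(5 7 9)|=|(0 1 6 8 9 7 5 3)|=8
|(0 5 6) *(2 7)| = 6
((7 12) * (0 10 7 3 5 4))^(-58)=(0 5 12 10 4 3 7)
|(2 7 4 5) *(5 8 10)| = |(2 7 4 8 10 5)| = 6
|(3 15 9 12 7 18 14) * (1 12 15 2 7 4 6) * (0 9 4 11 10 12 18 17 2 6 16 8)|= |(0 9 15 4 16 8)(1 18 14 3 6)(2 7 17)(10 12 11)|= 30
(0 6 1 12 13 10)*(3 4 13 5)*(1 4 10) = [6, 12, 2, 10, 13, 3, 4, 7, 8, 9, 0, 11, 5, 1] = (0 6 4 13 1 12 5 3 10)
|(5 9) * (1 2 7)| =|(1 2 7)(5 9)| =6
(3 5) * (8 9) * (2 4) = (2 4)(3 5)(8 9) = [0, 1, 4, 5, 2, 3, 6, 7, 9, 8]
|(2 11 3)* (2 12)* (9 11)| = 5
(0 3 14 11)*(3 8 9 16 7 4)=[8, 1, 2, 14, 3, 5, 6, 4, 9, 16, 10, 0, 12, 13, 11, 15, 7]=(0 8 9 16 7 4 3 14 11)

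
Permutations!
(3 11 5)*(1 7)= [0, 7, 2, 11, 4, 3, 6, 1, 8, 9, 10, 5]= (1 7)(3 11 5)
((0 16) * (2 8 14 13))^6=((0 16)(2 8 14 13))^6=(16)(2 14)(8 13)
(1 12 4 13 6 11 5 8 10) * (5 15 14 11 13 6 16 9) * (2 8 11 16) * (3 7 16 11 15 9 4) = (1 12 3 7 16 4 6 13 2 8 10)(5 15 14 11 9) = [0, 12, 8, 7, 6, 15, 13, 16, 10, 5, 1, 9, 3, 2, 11, 14, 4]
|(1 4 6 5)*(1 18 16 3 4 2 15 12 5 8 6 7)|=|(1 2 15 12 5 18 16 3 4 7)(6 8)|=10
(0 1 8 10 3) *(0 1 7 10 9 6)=(0 7 10 3 1 8 9 6)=[7, 8, 2, 1, 4, 5, 0, 10, 9, 6, 3]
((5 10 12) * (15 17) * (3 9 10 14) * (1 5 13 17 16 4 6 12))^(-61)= (1 10 9 3 14 5)(4 12 17 16 6 13 15)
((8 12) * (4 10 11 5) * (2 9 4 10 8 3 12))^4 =(12)(5 10 11)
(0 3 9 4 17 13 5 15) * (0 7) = [3, 1, 2, 9, 17, 15, 6, 0, 8, 4, 10, 11, 12, 5, 14, 7, 16, 13] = (0 3 9 4 17 13 5 15 7)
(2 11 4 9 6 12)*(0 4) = (0 4 9 6 12 2 11) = [4, 1, 11, 3, 9, 5, 12, 7, 8, 6, 10, 0, 2]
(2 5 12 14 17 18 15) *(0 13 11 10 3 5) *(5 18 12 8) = (0 13 11 10 3 18 15 2)(5 8)(12 14 17) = [13, 1, 0, 18, 4, 8, 6, 7, 5, 9, 3, 10, 14, 11, 17, 2, 16, 12, 15]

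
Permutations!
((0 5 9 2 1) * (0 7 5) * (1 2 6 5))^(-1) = (1 7)(5 6 9)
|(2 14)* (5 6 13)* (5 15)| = |(2 14)(5 6 13 15)| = 4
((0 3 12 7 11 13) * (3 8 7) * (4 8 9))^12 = ((0 9 4 8 7 11 13)(3 12))^12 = (0 11 8 9 13 7 4)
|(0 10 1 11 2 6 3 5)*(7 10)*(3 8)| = |(0 7 10 1 11 2 6 8 3 5)| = 10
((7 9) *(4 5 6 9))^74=(4 7 9 6 5)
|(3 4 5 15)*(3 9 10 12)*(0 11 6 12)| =|(0 11 6 12 3 4 5 15 9 10)| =10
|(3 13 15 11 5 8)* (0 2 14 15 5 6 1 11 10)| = |(0 2 14 15 10)(1 11 6)(3 13 5 8)| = 60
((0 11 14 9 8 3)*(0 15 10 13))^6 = ((0 11 14 9 8 3 15 10 13))^6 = (0 15 9)(3 14 13)(8 11 10)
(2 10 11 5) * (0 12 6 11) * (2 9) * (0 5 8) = (0 12 6 11 8)(2 10 5 9) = [12, 1, 10, 3, 4, 9, 11, 7, 0, 2, 5, 8, 6]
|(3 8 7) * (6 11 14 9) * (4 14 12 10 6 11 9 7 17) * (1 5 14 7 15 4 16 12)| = |(1 5 14 15 4 7 3 8 17 16 12 10 6 9 11)| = 15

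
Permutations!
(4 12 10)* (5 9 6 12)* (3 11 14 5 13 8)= [0, 1, 2, 11, 13, 9, 12, 7, 3, 6, 4, 14, 10, 8, 5]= (3 11 14 5 9 6 12 10 4 13 8)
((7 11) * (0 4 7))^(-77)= ((0 4 7 11))^(-77)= (0 11 7 4)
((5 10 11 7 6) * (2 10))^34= (2 6 11)(5 7 10)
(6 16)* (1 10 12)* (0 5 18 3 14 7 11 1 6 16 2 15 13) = (0 5 18 3 14 7 11 1 10 12 6 2 15 13) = [5, 10, 15, 14, 4, 18, 2, 11, 8, 9, 12, 1, 6, 0, 7, 13, 16, 17, 3]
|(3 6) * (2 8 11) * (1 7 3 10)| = 15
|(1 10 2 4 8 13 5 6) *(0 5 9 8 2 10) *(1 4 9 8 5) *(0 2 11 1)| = 14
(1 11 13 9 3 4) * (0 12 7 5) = (0 12 7 5)(1 11 13 9 3 4) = [12, 11, 2, 4, 1, 0, 6, 5, 8, 3, 10, 13, 7, 9]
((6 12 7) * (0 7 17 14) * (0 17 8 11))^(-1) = (0 11 8 12 6 7)(14 17) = ((0 7 6 12 8 11)(14 17))^(-1)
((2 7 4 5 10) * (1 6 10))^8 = ((1 6 10 2 7 4 5))^8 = (1 6 10 2 7 4 5)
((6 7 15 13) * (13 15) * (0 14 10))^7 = (15)(0 14 10)(6 7 13)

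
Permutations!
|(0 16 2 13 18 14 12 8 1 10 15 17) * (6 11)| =12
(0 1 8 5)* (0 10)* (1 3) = [3, 8, 2, 1, 4, 10, 6, 7, 5, 9, 0] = (0 3 1 8 5 10)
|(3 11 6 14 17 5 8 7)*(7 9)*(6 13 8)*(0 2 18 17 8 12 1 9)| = |(0 2 18 17 5 6 14 8)(1 9 7 3 11 13 12)| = 56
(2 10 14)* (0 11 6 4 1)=[11, 0, 10, 3, 1, 5, 4, 7, 8, 9, 14, 6, 12, 13, 2]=(0 11 6 4 1)(2 10 14)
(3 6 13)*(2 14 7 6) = (2 14 7 6 13 3) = [0, 1, 14, 2, 4, 5, 13, 6, 8, 9, 10, 11, 12, 3, 7]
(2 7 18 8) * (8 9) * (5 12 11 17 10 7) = (2 5 12 11 17 10 7 18 9 8) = [0, 1, 5, 3, 4, 12, 6, 18, 2, 8, 7, 17, 11, 13, 14, 15, 16, 10, 9]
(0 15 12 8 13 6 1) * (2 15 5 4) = (0 5 4 2 15 12 8 13 6 1) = [5, 0, 15, 3, 2, 4, 1, 7, 13, 9, 10, 11, 8, 6, 14, 12]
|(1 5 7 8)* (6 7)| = 5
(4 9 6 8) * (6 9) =[0, 1, 2, 3, 6, 5, 8, 7, 4, 9] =(9)(4 6 8)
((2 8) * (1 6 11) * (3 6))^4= (11)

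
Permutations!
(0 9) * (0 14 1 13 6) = (0 9 14 1 13 6) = [9, 13, 2, 3, 4, 5, 0, 7, 8, 14, 10, 11, 12, 6, 1]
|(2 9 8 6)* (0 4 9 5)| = 7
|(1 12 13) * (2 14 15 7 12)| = 7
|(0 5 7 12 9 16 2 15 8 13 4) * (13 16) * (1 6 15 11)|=|(0 5 7 12 9 13 4)(1 6 15 8 16 2 11)|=7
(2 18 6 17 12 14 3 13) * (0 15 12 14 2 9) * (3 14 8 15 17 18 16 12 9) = (0 17 8 15 9)(2 16 12)(3 13)(6 18) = [17, 1, 16, 13, 4, 5, 18, 7, 15, 0, 10, 11, 2, 3, 14, 9, 12, 8, 6]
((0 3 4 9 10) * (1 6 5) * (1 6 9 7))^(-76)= (0 3 4 7 1 9 10)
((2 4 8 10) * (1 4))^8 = ((1 4 8 10 2))^8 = (1 10 4 2 8)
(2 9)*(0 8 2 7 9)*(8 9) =(0 9 7 8 2) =[9, 1, 0, 3, 4, 5, 6, 8, 2, 7]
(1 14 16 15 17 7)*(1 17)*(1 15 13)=(1 14 16 13)(7 17)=[0, 14, 2, 3, 4, 5, 6, 17, 8, 9, 10, 11, 12, 1, 16, 15, 13, 7]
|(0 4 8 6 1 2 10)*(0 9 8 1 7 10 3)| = 5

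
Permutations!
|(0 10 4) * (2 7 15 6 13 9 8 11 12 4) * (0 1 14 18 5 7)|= |(0 10 2)(1 14 18 5 7 15 6 13 9 8 11 12 4)|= 39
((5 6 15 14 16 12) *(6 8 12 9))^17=((5 8 12)(6 15 14 16 9))^17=(5 12 8)(6 14 9 15 16)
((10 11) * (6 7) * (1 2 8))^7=((1 2 8)(6 7)(10 11))^7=(1 2 8)(6 7)(10 11)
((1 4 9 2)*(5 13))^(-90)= (13)(1 9)(2 4)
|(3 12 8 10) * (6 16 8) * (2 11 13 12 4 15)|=|(2 11 13 12 6 16 8 10 3 4 15)|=11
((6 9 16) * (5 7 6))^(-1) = (5 16 9 6 7)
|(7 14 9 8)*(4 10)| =|(4 10)(7 14 9 8)| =4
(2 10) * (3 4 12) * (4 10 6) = [0, 1, 6, 10, 12, 5, 4, 7, 8, 9, 2, 11, 3] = (2 6 4 12 3 10)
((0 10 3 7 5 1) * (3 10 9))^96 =(10)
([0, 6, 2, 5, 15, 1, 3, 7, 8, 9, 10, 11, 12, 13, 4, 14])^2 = [0, 3, 2, 1, 14, 6, 5, 7, 8, 9, 10, 11, 12, 13, 15, 4]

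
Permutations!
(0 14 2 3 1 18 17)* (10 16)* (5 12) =(0 14 2 3 1 18 17)(5 12)(10 16) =[14, 18, 3, 1, 4, 12, 6, 7, 8, 9, 16, 11, 5, 13, 2, 15, 10, 0, 17]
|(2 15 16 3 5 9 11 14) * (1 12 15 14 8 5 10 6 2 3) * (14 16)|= |(1 12 15 14 3 10 6 2 16)(5 9 11 8)|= 36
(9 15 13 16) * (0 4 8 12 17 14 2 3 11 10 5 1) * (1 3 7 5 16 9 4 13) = (0 13 9 15 1)(2 7 5 3 11 10 16 4 8 12 17 14) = [13, 0, 7, 11, 8, 3, 6, 5, 12, 15, 16, 10, 17, 9, 2, 1, 4, 14]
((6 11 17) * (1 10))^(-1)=(1 10)(6 17 11)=((1 10)(6 11 17))^(-1)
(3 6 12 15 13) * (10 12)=(3 6 10 12 15 13)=[0, 1, 2, 6, 4, 5, 10, 7, 8, 9, 12, 11, 15, 3, 14, 13]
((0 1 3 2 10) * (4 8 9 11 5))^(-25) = (11)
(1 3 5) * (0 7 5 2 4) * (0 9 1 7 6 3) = [6, 0, 4, 2, 9, 7, 3, 5, 8, 1] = (0 6 3 2 4 9 1)(5 7)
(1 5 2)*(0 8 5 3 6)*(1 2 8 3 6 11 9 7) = (0 3 11 9 7 1 6)(5 8) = [3, 6, 2, 11, 4, 8, 0, 1, 5, 7, 10, 9]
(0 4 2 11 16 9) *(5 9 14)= (0 4 2 11 16 14 5 9)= [4, 1, 11, 3, 2, 9, 6, 7, 8, 0, 10, 16, 12, 13, 5, 15, 14]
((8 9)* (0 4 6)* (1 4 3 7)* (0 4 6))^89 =((0 3 7 1 6 4)(8 9))^89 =(0 4 6 1 7 3)(8 9)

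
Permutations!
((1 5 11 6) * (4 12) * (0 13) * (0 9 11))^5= ((0 13 9 11 6 1 5)(4 12))^5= (0 1 11 13 5 6 9)(4 12)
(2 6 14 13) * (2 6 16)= (2 16)(6 14 13)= [0, 1, 16, 3, 4, 5, 14, 7, 8, 9, 10, 11, 12, 6, 13, 15, 2]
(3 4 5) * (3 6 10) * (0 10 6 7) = [10, 1, 2, 4, 5, 7, 6, 0, 8, 9, 3] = (0 10 3 4 5 7)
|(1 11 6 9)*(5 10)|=|(1 11 6 9)(5 10)|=4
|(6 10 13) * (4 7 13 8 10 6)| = 6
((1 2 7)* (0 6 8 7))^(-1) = (0 2 1 7 8 6)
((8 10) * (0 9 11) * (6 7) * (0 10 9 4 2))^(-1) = (0 2 4)(6 7)(8 10 11 9)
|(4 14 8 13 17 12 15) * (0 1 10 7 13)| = 11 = |(0 1 10 7 13 17 12 15 4 14 8)|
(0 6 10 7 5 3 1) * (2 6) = (0 2 6 10 7 5 3 1) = [2, 0, 6, 1, 4, 3, 10, 5, 8, 9, 7]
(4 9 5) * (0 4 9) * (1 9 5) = (0 4)(1 9) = [4, 9, 2, 3, 0, 5, 6, 7, 8, 1]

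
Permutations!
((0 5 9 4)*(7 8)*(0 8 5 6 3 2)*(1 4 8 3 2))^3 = ((0 6 2)(1 4 3)(5 9 8 7))^3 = (5 7 8 9)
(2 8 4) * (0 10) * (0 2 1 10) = (1 10 2 8 4) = [0, 10, 8, 3, 1, 5, 6, 7, 4, 9, 2]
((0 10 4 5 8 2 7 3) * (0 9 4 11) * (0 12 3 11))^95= (0 10)(2 9 7 4 11 5 12 8 3)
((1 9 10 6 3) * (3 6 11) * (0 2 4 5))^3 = (0 5 4 2)(1 11 9 3 10)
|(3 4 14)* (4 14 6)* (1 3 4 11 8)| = |(1 3 14 4 6 11 8)| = 7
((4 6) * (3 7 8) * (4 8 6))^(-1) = ((3 7 6 8))^(-1) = (3 8 6 7)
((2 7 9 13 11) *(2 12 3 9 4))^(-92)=((2 7 4)(3 9 13 11 12))^(-92)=(2 7 4)(3 11 9 12 13)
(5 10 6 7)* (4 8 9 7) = (4 8 9 7 5 10 6) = [0, 1, 2, 3, 8, 10, 4, 5, 9, 7, 6]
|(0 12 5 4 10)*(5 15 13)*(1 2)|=|(0 12 15 13 5 4 10)(1 2)|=14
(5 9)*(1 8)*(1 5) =(1 8 5 9) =[0, 8, 2, 3, 4, 9, 6, 7, 5, 1]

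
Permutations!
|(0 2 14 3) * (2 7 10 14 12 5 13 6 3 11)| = 11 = |(0 7 10 14 11 2 12 5 13 6 3)|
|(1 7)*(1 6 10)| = 4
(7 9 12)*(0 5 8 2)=(0 5 8 2)(7 9 12)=[5, 1, 0, 3, 4, 8, 6, 9, 2, 12, 10, 11, 7]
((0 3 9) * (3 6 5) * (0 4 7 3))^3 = ((0 6 5)(3 9 4 7))^3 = (3 7 4 9)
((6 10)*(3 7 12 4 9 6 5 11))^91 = (3 7 12 4 9 6 10 5 11)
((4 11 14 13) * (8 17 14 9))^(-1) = (4 13 14 17 8 9 11)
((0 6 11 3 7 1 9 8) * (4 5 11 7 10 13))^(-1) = (0 8 9 1 7 6)(3 11 5 4 13 10)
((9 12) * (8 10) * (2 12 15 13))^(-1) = (2 13 15 9 12)(8 10)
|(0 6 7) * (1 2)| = |(0 6 7)(1 2)| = 6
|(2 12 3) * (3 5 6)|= 5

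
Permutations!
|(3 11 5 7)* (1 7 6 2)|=7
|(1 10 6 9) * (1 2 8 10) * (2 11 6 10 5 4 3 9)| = 8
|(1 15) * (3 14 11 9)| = 4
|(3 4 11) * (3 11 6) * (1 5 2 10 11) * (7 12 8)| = |(1 5 2 10 11)(3 4 6)(7 12 8)| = 15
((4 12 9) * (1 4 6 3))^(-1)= (1 3 6 9 12 4)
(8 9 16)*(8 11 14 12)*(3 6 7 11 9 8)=[0, 1, 2, 6, 4, 5, 7, 11, 8, 16, 10, 14, 3, 13, 12, 15, 9]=(3 6 7 11 14 12)(9 16)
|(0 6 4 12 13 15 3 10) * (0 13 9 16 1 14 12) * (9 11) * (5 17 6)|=60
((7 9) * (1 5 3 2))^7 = (1 2 3 5)(7 9)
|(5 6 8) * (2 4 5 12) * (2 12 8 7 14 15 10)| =8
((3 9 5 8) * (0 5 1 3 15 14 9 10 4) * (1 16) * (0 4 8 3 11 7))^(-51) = (0 1 14 10)(3 7 16 15)(5 11 9 8)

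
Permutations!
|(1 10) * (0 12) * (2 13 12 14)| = 10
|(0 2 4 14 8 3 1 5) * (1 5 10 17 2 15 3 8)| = |(0 15 3 5)(1 10 17 2 4 14)| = 12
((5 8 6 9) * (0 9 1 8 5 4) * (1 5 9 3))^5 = (0 5 1 4 6 3 9 8)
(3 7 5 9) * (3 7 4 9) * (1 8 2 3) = [0, 8, 3, 4, 9, 1, 6, 5, 2, 7] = (1 8 2 3 4 9 7 5)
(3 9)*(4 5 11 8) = (3 9)(4 5 11 8) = [0, 1, 2, 9, 5, 11, 6, 7, 4, 3, 10, 8]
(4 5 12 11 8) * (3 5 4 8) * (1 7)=(1 7)(3 5 12 11)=[0, 7, 2, 5, 4, 12, 6, 1, 8, 9, 10, 3, 11]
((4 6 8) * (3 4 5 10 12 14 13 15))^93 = (3 8 12 15 6 10 13 4 5 14) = ((3 4 6 8 5 10 12 14 13 15))^93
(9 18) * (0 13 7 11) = (0 13 7 11)(9 18) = [13, 1, 2, 3, 4, 5, 6, 11, 8, 18, 10, 0, 12, 7, 14, 15, 16, 17, 9]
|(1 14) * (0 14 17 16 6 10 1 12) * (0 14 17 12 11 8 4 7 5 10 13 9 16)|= |(0 17)(1 12 14 11 8 4 7 5 10)(6 13 9 16)|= 36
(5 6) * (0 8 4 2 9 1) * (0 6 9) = (0 8 4 2)(1 6 5 9) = [8, 6, 0, 3, 2, 9, 5, 7, 4, 1]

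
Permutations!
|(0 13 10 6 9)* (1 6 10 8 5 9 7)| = 15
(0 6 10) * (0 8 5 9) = (0 6 10 8 5 9) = [6, 1, 2, 3, 4, 9, 10, 7, 5, 0, 8]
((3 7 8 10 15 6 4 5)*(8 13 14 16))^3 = ((3 7 13 14 16 8 10 15 6 4 5))^3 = (3 14 10 4 7 16 15 5 13 8 6)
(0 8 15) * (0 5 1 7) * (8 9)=(0 9 8 15 5 1 7)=[9, 7, 2, 3, 4, 1, 6, 0, 15, 8, 10, 11, 12, 13, 14, 5]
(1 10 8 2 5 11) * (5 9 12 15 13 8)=(1 10 5 11)(2 9 12 15 13 8)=[0, 10, 9, 3, 4, 11, 6, 7, 2, 12, 5, 1, 15, 8, 14, 13]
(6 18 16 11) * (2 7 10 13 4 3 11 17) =[0, 1, 7, 11, 3, 5, 18, 10, 8, 9, 13, 6, 12, 4, 14, 15, 17, 2, 16] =(2 7 10 13 4 3 11 6 18 16 17)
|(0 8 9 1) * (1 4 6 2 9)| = |(0 8 1)(2 9 4 6)| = 12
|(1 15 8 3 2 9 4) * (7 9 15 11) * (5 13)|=20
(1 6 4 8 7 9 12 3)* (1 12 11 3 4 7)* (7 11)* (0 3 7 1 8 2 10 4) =(0 3 12)(1 6 11 7 9)(2 10 4) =[3, 6, 10, 12, 2, 5, 11, 9, 8, 1, 4, 7, 0]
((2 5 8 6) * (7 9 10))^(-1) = (2 6 8 5)(7 10 9)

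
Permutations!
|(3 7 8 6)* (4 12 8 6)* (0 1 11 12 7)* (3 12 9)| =|(0 1 11 9 3)(4 7 6 12 8)| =5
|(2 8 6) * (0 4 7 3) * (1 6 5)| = 20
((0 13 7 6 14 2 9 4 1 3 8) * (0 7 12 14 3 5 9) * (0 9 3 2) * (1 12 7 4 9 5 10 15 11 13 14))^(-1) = ((0 14)(1 10 15 11 13 7 6 2 5 3 8 4 12))^(-1) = (0 14)(1 12 4 8 3 5 2 6 7 13 11 15 10)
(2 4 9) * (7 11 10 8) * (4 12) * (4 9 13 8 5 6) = (2 12 9)(4 13 8 7 11 10 5 6) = [0, 1, 12, 3, 13, 6, 4, 11, 7, 2, 5, 10, 9, 8]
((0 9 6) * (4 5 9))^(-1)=((0 4 5 9 6))^(-1)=(0 6 9 5 4)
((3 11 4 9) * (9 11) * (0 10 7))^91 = (0 10 7)(3 9)(4 11)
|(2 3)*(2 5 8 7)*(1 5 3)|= 5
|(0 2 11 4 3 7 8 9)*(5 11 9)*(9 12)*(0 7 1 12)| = 18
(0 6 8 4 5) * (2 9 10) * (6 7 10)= (0 7 10 2 9 6 8 4 5)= [7, 1, 9, 3, 5, 0, 8, 10, 4, 6, 2]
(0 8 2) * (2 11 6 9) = (0 8 11 6 9 2) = [8, 1, 0, 3, 4, 5, 9, 7, 11, 2, 10, 6]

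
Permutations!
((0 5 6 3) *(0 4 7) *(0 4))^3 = ((0 5 6 3)(4 7))^3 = (0 3 6 5)(4 7)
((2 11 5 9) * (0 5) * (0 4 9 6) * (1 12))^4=((0 5 6)(1 12)(2 11 4 9))^4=(12)(0 5 6)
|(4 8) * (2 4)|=3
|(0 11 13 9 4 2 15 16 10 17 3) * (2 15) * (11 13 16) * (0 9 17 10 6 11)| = |(0 13 17 3 9 4 15)(6 11 16)| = 21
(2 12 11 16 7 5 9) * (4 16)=(2 12 11 4 16 7 5 9)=[0, 1, 12, 3, 16, 9, 6, 5, 8, 2, 10, 4, 11, 13, 14, 15, 7]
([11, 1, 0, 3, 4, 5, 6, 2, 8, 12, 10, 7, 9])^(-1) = [2, 1, 7, 3, 4, 5, 6, 11, 8, 12, 10, 0, 9]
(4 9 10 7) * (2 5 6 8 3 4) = (2 5 6 8 3 4 9 10 7) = [0, 1, 5, 4, 9, 6, 8, 2, 3, 10, 7]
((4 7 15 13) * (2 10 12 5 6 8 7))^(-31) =(2 4 13 15 7 8 6 5 12 10)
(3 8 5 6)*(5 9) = (3 8 9 5 6) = [0, 1, 2, 8, 4, 6, 3, 7, 9, 5]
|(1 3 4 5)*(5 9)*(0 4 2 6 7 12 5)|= |(0 4 9)(1 3 2 6 7 12 5)|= 21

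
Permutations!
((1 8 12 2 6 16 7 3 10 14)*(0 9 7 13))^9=(0 2 14 9 6 1 7 16 8 3 13 12 10)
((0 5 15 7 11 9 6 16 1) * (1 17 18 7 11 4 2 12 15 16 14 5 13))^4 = (0 13 1)(2 9 16 4 11 5 7 15 14 18 12 6 17)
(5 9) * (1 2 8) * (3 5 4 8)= (1 2 3 5 9 4 8)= [0, 2, 3, 5, 8, 9, 6, 7, 1, 4]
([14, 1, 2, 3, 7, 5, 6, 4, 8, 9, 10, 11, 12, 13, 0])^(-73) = [14, 1, 2, 3, 7, 5, 6, 4, 8, 9, 10, 11, 12, 13, 0]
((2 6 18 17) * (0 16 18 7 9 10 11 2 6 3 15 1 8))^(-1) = (0 8 1 15 3 2 11 10 9 7 6 17 18 16) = ((0 16 18 17 6 7 9 10 11 2 3 15 1 8))^(-1)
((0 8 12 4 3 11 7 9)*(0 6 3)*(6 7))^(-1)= (0 4 12 8)(3 6 11)(7 9)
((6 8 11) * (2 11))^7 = (2 8 6 11)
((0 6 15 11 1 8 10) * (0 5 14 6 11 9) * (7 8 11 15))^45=(15)(1 11)(5 7)(6 10)(8 14)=((0 15 9)(1 11)(5 14 6 7 8 10))^45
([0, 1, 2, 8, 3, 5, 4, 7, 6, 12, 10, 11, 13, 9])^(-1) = (3 4 6 8)(9 13 12)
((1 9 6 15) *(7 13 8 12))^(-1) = (1 15 6 9)(7 12 8 13)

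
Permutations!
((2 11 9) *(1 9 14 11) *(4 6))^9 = ((1 9 2)(4 6)(11 14))^9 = (4 6)(11 14)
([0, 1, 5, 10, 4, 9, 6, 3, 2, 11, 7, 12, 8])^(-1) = (2 8 12 11 9 5)(3 7 10)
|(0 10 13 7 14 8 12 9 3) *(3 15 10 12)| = |(0 12 9 15 10 13 7 14 8 3)| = 10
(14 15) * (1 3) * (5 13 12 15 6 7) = [0, 3, 2, 1, 4, 13, 7, 5, 8, 9, 10, 11, 15, 12, 6, 14] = (1 3)(5 13 12 15 14 6 7)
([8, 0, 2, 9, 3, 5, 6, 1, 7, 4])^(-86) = (0 7)(1 8)(3 9 4)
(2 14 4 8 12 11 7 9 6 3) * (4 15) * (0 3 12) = (0 3 2 14 15 4 8)(6 12 11 7 9) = [3, 1, 14, 2, 8, 5, 12, 9, 0, 6, 10, 7, 11, 13, 15, 4]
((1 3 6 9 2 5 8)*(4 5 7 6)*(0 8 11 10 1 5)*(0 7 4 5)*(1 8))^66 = (0 5 8 3 10 1 11)(2 4 7 6 9)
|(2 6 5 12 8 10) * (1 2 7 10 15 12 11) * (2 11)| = |(1 11)(2 6 5)(7 10)(8 15 12)| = 6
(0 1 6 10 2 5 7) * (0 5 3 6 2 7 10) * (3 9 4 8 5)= (0 1 2 9 4 8 5 10 7 3 6)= [1, 2, 9, 6, 8, 10, 0, 3, 5, 4, 7]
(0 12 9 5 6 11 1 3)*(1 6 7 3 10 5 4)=[12, 10, 2, 0, 1, 7, 11, 3, 8, 4, 5, 6, 9]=(0 12 9 4 1 10 5 7 3)(6 11)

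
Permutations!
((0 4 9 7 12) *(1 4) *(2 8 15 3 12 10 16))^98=((0 1 4 9 7 10 16 2 8 15 3 12))^98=(0 4 7 16 8 3)(1 9 10 2 15 12)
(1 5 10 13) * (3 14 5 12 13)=(1 12 13)(3 14 5 10)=[0, 12, 2, 14, 4, 10, 6, 7, 8, 9, 3, 11, 13, 1, 5]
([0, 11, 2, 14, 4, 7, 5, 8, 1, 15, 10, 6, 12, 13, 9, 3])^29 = (1 8 7 5 6 11)(3 14 9 15)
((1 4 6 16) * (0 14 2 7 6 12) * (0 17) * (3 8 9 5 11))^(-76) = ((0 14 2 7 6 16 1 4 12 17)(3 8 9 5 11))^(-76) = (0 6 12 2 1)(3 11 5 9 8)(4 14 16 17 7)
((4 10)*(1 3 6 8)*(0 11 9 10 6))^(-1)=(0 3 1 8 6 4 10 9 11)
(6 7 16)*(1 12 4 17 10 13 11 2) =(1 12 4 17 10 13 11 2)(6 7 16) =[0, 12, 1, 3, 17, 5, 7, 16, 8, 9, 13, 2, 4, 11, 14, 15, 6, 10]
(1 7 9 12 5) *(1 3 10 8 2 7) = [0, 1, 7, 10, 4, 3, 6, 9, 2, 12, 8, 11, 5] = (2 7 9 12 5 3 10 8)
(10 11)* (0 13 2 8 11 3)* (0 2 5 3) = (0 13 5 3 2 8 11 10) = [13, 1, 8, 2, 4, 3, 6, 7, 11, 9, 0, 10, 12, 5]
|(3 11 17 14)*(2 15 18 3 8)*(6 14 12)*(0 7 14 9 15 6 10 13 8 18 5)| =16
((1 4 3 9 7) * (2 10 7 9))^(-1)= (1 7 10 2 3 4)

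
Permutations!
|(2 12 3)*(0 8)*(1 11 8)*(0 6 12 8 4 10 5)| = 30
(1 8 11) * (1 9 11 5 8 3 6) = (1 3 6)(5 8)(9 11) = [0, 3, 2, 6, 4, 8, 1, 7, 5, 11, 10, 9]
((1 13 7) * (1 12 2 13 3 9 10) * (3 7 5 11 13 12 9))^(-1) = ((1 7 9 10)(2 12)(5 11 13))^(-1) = (1 10 9 7)(2 12)(5 13 11)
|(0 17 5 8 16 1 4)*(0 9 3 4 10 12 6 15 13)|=33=|(0 17 5 8 16 1 10 12 6 15 13)(3 4 9)|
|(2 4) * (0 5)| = 2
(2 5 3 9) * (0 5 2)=(0 5 3 9)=[5, 1, 2, 9, 4, 3, 6, 7, 8, 0]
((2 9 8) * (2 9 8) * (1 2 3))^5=((1 2 8 9 3))^5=(9)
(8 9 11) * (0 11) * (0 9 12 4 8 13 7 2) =(0 11 13 7 2)(4 8 12) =[11, 1, 0, 3, 8, 5, 6, 2, 12, 9, 10, 13, 4, 7]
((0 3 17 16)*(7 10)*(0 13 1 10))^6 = ((0 3 17 16 13 1 10 7))^6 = (0 10 13 17)(1 16 3 7)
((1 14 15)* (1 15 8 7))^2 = (15)(1 8)(7 14)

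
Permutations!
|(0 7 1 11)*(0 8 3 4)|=7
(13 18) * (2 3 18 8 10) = [0, 1, 3, 18, 4, 5, 6, 7, 10, 9, 2, 11, 12, 8, 14, 15, 16, 17, 13] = (2 3 18 13 8 10)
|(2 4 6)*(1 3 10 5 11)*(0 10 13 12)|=|(0 10 5 11 1 3 13 12)(2 4 6)|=24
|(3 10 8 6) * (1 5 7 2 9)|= |(1 5 7 2 9)(3 10 8 6)|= 20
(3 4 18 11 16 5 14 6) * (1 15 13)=(1 15 13)(3 4 18 11 16 5 14 6)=[0, 15, 2, 4, 18, 14, 3, 7, 8, 9, 10, 16, 12, 1, 6, 13, 5, 17, 11]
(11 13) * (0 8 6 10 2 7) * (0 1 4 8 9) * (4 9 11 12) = (0 11 13 12 4 8 6 10 2 7 1 9) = [11, 9, 7, 3, 8, 5, 10, 1, 6, 0, 2, 13, 4, 12]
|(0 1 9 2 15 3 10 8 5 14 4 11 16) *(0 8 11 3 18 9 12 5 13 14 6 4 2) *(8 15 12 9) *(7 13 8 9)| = 17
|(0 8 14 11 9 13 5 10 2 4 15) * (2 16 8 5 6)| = 13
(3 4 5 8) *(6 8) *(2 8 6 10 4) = [0, 1, 8, 2, 5, 10, 6, 7, 3, 9, 4] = (2 8 3)(4 5 10)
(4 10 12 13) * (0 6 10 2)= (0 6 10 12 13 4 2)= [6, 1, 0, 3, 2, 5, 10, 7, 8, 9, 12, 11, 13, 4]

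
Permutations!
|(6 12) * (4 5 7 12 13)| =|(4 5 7 12 6 13)| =6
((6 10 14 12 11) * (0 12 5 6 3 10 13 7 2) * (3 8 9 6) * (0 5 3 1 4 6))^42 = ((0 12 11 8 9)(1 4 6 13 7 2 5)(3 10 14))^42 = (14)(0 11 9 12 8)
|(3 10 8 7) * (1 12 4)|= 12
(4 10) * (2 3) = (2 3)(4 10) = [0, 1, 3, 2, 10, 5, 6, 7, 8, 9, 4]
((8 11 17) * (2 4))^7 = ((2 4)(8 11 17))^7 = (2 4)(8 11 17)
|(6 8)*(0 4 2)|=6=|(0 4 2)(6 8)|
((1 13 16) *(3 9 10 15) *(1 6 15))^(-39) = ((1 13 16 6 15 3 9 10))^(-39) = (1 13 16 6 15 3 9 10)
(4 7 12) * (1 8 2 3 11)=[0, 8, 3, 11, 7, 5, 6, 12, 2, 9, 10, 1, 4]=(1 8 2 3 11)(4 7 12)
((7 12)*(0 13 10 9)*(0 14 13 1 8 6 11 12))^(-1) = ((0 1 8 6 11 12 7)(9 14 13 10))^(-1) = (0 7 12 11 6 8 1)(9 10 13 14)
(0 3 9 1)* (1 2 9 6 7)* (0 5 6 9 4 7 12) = (0 3 9 2 4 7 1 5 6 12) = [3, 5, 4, 9, 7, 6, 12, 1, 8, 2, 10, 11, 0]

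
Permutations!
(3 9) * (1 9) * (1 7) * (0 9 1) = [9, 1, 2, 7, 4, 5, 6, 0, 8, 3] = (0 9 3 7)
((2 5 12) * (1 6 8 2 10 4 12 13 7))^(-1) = (1 7 13 5 2 8 6)(4 10 12)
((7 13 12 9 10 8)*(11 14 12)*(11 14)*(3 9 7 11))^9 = ((3 9 10 8 11)(7 13 14 12))^9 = (3 11 8 10 9)(7 13 14 12)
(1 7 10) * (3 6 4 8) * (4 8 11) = (1 7 10)(3 6 8)(4 11) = [0, 7, 2, 6, 11, 5, 8, 10, 3, 9, 1, 4]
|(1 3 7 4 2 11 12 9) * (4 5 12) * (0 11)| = 12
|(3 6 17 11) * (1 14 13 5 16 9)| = 12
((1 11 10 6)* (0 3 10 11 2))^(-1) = ((11)(0 3 10 6 1 2))^(-1) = (11)(0 2 1 6 10 3)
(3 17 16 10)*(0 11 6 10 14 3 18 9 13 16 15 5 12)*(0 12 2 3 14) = [11, 1, 3, 17, 4, 2, 10, 7, 8, 13, 18, 6, 12, 16, 14, 5, 0, 15, 9] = (0 11 6 10 18 9 13 16)(2 3 17 15 5)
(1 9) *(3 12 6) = (1 9)(3 12 6) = [0, 9, 2, 12, 4, 5, 3, 7, 8, 1, 10, 11, 6]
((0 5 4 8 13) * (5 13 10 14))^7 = (0 13)(4 10 5 8 14)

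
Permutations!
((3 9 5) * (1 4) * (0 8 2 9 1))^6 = ((0 8 2 9 5 3 1 4))^6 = (0 1 5 2)(3 9 8 4)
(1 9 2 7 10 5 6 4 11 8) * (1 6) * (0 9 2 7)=(0 9 7 10 5 1 2)(4 11 8 6)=[9, 2, 0, 3, 11, 1, 4, 10, 6, 7, 5, 8]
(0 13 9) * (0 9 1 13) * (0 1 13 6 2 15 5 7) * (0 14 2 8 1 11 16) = [11, 6, 15, 3, 4, 7, 8, 14, 1, 9, 10, 16, 12, 13, 2, 5, 0] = (0 11 16)(1 6 8)(2 15 5 7 14)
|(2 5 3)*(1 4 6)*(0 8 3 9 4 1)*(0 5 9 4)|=15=|(0 8 3 2 9)(4 6 5)|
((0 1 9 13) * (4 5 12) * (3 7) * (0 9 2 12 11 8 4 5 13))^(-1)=((0 1 2 12 5 11 8 4 13 9)(3 7))^(-1)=(0 9 13 4 8 11 5 12 2 1)(3 7)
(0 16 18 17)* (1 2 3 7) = (0 16 18 17)(1 2 3 7) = [16, 2, 3, 7, 4, 5, 6, 1, 8, 9, 10, 11, 12, 13, 14, 15, 18, 0, 17]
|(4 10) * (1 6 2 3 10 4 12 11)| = |(1 6 2 3 10 12 11)| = 7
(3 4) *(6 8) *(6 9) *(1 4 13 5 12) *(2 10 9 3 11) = [0, 4, 10, 13, 11, 12, 8, 7, 3, 6, 9, 2, 1, 5] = (1 4 11 2 10 9 6 8 3 13 5 12)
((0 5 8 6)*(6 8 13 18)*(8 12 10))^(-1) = (0 6 18 13 5)(8 10 12)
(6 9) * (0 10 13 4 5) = (0 10 13 4 5)(6 9) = [10, 1, 2, 3, 5, 0, 9, 7, 8, 6, 13, 11, 12, 4]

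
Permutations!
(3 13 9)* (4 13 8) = (3 8 4 13 9) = [0, 1, 2, 8, 13, 5, 6, 7, 4, 3, 10, 11, 12, 9]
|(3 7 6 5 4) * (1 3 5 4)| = 6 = |(1 3 7 6 4 5)|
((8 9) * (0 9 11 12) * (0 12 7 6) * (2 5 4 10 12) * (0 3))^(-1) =((0 9 8 11 7 6 3)(2 5 4 10 12))^(-1) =(0 3 6 7 11 8 9)(2 12 10 4 5)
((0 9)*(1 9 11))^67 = (0 9 1 11) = ((0 11 1 9))^67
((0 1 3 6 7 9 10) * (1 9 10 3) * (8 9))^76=(0 10 7 6 3 9 8)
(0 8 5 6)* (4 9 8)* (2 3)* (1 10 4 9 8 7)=(0 9 7 1 10 4 8 5 6)(2 3)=[9, 10, 3, 2, 8, 6, 0, 1, 5, 7, 4]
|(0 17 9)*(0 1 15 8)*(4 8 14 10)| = 9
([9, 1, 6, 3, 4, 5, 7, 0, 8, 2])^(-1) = [7, 1, 9, 3, 4, 5, 2, 6, 8, 0]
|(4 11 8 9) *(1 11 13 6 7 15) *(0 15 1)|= 8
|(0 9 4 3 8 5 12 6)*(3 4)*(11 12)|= |(0 9 3 8 5 11 12 6)|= 8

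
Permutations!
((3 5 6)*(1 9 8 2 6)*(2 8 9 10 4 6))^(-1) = ((1 10 4 6 3 5))^(-1) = (1 5 3 6 4 10)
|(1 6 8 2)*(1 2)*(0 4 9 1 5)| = |(0 4 9 1 6 8 5)| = 7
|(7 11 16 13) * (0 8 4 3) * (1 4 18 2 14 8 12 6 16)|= 20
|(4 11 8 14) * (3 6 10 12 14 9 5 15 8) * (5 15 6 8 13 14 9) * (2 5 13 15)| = 6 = |(15)(2 5 6 10 12 9)(3 8 13 14 4 11)|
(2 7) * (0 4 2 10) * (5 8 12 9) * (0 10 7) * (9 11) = [4, 1, 0, 3, 2, 8, 6, 7, 12, 5, 10, 9, 11] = (0 4 2)(5 8 12 11 9)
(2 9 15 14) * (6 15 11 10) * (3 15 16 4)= (2 9 11 10 6 16 4 3 15 14)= [0, 1, 9, 15, 3, 5, 16, 7, 8, 11, 6, 10, 12, 13, 2, 14, 4]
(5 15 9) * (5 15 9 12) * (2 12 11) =(2 12 5 9 15 11) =[0, 1, 12, 3, 4, 9, 6, 7, 8, 15, 10, 2, 5, 13, 14, 11]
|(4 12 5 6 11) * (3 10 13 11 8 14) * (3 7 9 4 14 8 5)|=18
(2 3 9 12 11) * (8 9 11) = (2 3 11)(8 9 12) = [0, 1, 3, 11, 4, 5, 6, 7, 9, 12, 10, 2, 8]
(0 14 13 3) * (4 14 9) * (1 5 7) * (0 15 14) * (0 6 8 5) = (0 9 4 6 8 5 7 1)(3 15 14 13) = [9, 0, 2, 15, 6, 7, 8, 1, 5, 4, 10, 11, 12, 3, 13, 14]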